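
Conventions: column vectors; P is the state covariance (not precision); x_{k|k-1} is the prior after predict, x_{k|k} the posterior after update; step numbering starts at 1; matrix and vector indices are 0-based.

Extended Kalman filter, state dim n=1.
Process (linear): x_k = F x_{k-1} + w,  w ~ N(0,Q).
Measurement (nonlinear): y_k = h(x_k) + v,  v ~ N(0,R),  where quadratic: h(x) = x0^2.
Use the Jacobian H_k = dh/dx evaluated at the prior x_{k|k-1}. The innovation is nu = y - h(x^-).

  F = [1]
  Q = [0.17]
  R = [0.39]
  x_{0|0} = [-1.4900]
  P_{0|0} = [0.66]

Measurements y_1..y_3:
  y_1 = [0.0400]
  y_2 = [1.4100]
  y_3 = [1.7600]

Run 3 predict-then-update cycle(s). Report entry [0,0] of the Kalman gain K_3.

step 1: x^-=[-1.4900]  P^-=[0.8300]  H_jac=[-2.9800]  S=[7.7607]  K=[-0.3187]  nu=[-2.1801]  x^+=[-0.7952]  P^+=[0.0417]
step 2: x^-=[-0.7952]  P^-=[0.2117]  H_jac=[-1.5904]  S=[0.9255]  K=[-0.3638]  nu=[0.7777]  x^+=[-1.0781]  P^+=[0.0892]
step 3: x^-=[-1.0781]  P^-=[0.2592]  H_jac=[-2.1562]  S=[1.5952]  K=[-0.3504]  nu=[0.5977]  x^+=[-1.2875]  P^+=[0.0634]

K[0,0] = -0.3504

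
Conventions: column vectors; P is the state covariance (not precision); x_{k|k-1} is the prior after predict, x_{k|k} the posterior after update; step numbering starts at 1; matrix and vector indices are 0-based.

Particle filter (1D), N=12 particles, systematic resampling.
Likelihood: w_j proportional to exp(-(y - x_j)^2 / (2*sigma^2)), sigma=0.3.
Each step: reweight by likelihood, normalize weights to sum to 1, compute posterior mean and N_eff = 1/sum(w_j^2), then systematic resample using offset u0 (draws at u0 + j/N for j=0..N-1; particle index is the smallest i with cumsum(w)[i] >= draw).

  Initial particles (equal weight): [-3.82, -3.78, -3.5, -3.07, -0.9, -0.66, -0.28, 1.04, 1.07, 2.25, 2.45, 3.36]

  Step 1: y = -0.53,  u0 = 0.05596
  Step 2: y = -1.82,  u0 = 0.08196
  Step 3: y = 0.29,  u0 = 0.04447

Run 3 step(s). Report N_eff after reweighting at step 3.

N_eff = 3.2650

step 1: w=[0.0000, 0.0000, 0.0000, 0.0000, 0.2242, 0.4368, 0.3390, 0.0000, 0.0000, 0.0000, 0.0000, 0.0000]  mean=-0.5850  Neff=2.8093  idx=[4, 4, 4, 5, 5, 5, 5, 5, 6, 6, 6, 6]
step 2: w=[0.3018, 0.3018, 0.3018, 0.0189, 0.0189, 0.0189, 0.0189, 0.0189, 0.0001, 0.0001, 0.0001, 0.0001]  mean=-0.8772  Neff=3.6353  idx=[0, 0, 0, 1, 1, 1, 1, 2, 2, 2, 3, 7]
step 3: w=[0.0224, 0.0224, 0.0224, 0.0224, 0.0224, 0.0224, 0.0224, 0.0224, 0.0224, 0.0224, 0.3881, 0.3881]  mean=-0.7137  Neff=3.2650  idx=[1, 5, 9, 10, 10, 10, 10, 11, 11, 11, 11, 11]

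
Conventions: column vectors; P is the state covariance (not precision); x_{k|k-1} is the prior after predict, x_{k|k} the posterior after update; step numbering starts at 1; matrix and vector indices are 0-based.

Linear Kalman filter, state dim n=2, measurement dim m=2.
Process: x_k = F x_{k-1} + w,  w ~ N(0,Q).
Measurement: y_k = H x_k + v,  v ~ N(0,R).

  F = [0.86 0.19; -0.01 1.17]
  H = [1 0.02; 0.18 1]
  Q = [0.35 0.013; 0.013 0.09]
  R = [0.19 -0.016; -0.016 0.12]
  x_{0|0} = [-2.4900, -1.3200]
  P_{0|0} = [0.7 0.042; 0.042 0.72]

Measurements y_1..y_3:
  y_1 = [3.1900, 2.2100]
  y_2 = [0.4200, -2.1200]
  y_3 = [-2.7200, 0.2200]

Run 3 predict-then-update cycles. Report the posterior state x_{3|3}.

step 1: x^-=[-2.3922, -1.5195]  P^-=[0.9074 0.2092; 0.2092 1.0747]  S=[1.1062 0.3788; 0.3788 1.2994]  K=[0.8064 0.0516; -0.0940 0.8834]  nu=[5.6126, 4.1601]  x^+=[2.3486, 1.6283]  P^+=[0.1531 -0.0343; -0.0343 0.1137]
step 2: x^-=[2.3291, 1.8817]  P^-=[0.4561 0.0025; 0.0025 0.2464]  S=[0.6463 0.0736; 0.0736 0.3821]  K=[0.6958 0.0875; -0.0634 0.6583]  nu=[-1.9468, -4.4209]  x^+=[0.5876, -0.9052]  P^+=[0.1313 -0.0243; -0.0243 0.0844]
step 3: x^-=[0.3333, -1.0650]  P^-=[0.4422 0.0063; 0.0063 0.2061]  S=[0.6326 0.0740; 0.0740 0.3427]  K=[0.6874 0.1021; -0.0557 0.6167]  nu=[-3.0320, 1.2250]  x^+=[-1.6257, -0.1405]  P^+=[0.1294 -0.0220; -0.0220 0.0789]

x_post = [-1.6257, -0.1405]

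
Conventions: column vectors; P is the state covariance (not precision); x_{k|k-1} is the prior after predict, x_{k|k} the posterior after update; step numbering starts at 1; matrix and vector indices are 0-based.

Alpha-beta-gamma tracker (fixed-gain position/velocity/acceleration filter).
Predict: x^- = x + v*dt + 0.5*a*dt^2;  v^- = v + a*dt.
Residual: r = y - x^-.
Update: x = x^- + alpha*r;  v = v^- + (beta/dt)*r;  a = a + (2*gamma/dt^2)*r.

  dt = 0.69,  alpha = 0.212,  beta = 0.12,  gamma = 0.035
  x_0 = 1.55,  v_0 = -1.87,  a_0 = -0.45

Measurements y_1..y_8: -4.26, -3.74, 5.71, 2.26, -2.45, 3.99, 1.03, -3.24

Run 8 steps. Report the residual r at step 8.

resid = -8.5810

step 1: x_pred=0.1526  r=-4.4126  x^+=-0.7829  v^+=-2.9479  a^+=-1.0988
step 2: x_pred=-3.0785  r=-0.6615  x^+=-3.2187  v^+=-3.8211  a^+=-1.1960
step 3: x_pred=-6.1400  r=11.8500  x^+=-3.6278  v^+=-2.5855  a^+=0.5463
step 4: x_pred=-5.2818  r=7.5418  x^+=-3.6829  v^+=-0.8970  a^+=1.6551
step 5: x_pred=-3.9078  r=1.4578  x^+=-3.5988  v^+=0.4986  a^+=1.8694
step 6: x_pred=-2.8097  r=6.7997  x^+=-1.3682  v^+=2.9711  a^+=2.8692
step 7: x_pred=1.3649  r=-0.3349  x^+=1.2939  v^+=4.8926  a^+=2.8200
step 8: x_pred=5.3410  r=-8.5810  x^+=3.5219  v^+=5.3460  a^+=1.5583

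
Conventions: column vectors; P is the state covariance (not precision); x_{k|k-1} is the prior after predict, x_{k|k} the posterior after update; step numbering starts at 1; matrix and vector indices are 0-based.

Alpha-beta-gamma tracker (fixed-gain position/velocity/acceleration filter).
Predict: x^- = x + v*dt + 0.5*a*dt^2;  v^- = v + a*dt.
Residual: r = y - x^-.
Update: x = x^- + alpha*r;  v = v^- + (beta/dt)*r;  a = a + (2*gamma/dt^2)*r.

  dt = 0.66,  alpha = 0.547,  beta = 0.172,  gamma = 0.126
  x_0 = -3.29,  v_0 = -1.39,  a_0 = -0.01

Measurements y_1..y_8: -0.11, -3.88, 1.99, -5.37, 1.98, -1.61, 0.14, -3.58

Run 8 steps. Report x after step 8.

step 1: x_pred=-4.2096  r=4.0996  x^+=-1.9671  v^+=-0.3282  a^+=2.3617
step 2: x_pred=-1.6694  r=-2.2106  x^+=-2.8786  v^+=0.6544  a^+=1.0828
step 3: x_pred=-2.2109  r=4.2009  x^+=0.0870  v^+=2.4638  a^+=3.5130
step 4: x_pred=2.4782  r=-7.8482  x^+=-1.8148  v^+=2.7371  a^+=-1.0273
step 5: x_pred=-0.2320  r=2.2120  x^+=0.9780  v^+=2.6356  a^+=0.2524
step 6: x_pred=2.7724  r=-4.3824  x^+=0.3752  v^+=1.6601  a^+=-2.2829
step 7: x_pred=0.9737  r=-0.8337  x^+=0.5176  v^+=-0.0639  a^+=-2.7651
step 8: x_pred=-0.1268  r=-3.4532  x^+=-2.0157  v^+=-2.7888  a^+=-4.7629

x_post = -2.0157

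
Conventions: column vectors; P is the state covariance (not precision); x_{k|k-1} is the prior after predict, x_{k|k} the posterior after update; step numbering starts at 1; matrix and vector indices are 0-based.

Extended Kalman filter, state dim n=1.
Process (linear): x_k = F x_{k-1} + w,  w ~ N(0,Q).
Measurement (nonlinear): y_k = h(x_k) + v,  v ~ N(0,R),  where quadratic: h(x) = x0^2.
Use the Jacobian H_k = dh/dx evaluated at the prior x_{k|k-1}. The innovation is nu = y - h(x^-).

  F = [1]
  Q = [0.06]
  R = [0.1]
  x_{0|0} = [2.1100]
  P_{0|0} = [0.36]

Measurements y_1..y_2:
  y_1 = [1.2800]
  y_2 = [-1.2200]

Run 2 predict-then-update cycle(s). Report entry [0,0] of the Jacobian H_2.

step 1: x^-=[2.1100]  P^-=[0.4200]  H_jac=[4.2200]  S=[7.5795]  K=[0.2338]  nu=[-3.1721]  x^+=[1.3682]  P^+=[0.0055]
step 2: x^-=[1.3682]  P^-=[0.0655]  H_jac=[2.7365]  S=[0.5908]  K=[0.3036]  nu=[-3.0921]  x^+=[0.4295]  P^+=[0.0111]

H_jac[0,0] = 2.7365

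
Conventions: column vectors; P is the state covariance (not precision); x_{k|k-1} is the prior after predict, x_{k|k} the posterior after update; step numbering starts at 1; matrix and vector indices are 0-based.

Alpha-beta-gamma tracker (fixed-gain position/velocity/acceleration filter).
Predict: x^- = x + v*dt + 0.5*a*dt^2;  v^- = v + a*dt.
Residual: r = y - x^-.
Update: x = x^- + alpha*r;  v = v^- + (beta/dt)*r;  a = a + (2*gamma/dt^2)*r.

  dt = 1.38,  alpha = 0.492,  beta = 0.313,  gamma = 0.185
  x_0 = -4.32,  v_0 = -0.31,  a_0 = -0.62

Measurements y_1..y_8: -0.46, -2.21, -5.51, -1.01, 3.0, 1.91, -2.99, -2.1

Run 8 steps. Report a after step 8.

a_post = -2.1469

step 1: x_pred=-5.3382  r=4.8782  x^+=-2.9381  v^+=-0.0592  a^+=0.3278
step 2: x_pred=-2.7077  r=0.4977  x^+=-2.4628  v^+=0.5060  a^+=0.4245
step 3: x_pred=-1.3604  r=-4.1496  x^+=-3.4020  v^+=0.1506  a^+=-0.3818
step 4: x_pred=-3.5577  r=2.5477  x^+=-2.3042  v^+=0.2016  a^+=0.1132
step 5: x_pred=-1.9182  r=4.9182  x^+=0.5015  v^+=1.4733  a^+=1.0688
step 6: x_pred=3.5524  r=-1.6424  x^+=2.7444  v^+=2.5757  a^+=0.7497
step 7: x_pred=7.0127  r=-10.0027  x^+=2.0914  v^+=1.3415  a^+=-1.1937
step 8: x_pred=2.8060  r=-4.9060  x^+=0.3923  v^+=-1.4185  a^+=-2.1469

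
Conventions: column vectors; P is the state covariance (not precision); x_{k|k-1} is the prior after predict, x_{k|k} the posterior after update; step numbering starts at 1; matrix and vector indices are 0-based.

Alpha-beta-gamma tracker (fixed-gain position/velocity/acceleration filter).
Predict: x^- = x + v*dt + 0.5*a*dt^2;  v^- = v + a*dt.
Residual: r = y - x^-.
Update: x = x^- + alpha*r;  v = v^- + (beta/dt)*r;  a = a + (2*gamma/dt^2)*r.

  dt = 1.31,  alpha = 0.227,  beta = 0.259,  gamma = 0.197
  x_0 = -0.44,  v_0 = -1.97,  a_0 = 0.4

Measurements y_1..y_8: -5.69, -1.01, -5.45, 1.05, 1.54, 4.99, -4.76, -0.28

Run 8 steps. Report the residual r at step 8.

resid = -16.1572

step 1: x_pred=-2.6775  r=-3.0125  x^+=-3.3613  v^+=-2.0416  a^+=-0.2916
step 2: x_pred=-6.2861  r=5.2761  x^+=-5.0884  v^+=-1.3805  a^+=0.9197
step 3: x_pred=-6.1078  r=0.6578  x^+=-5.9584  v^+=-0.0457  a^+=1.0707
step 4: x_pred=-5.0996  r=6.1496  x^+=-3.7036  v^+=2.5728  a^+=2.4826
step 5: x_pred=1.7969  r=-0.2569  x^+=1.7386  v^+=5.7742  a^+=2.4236
step 6: x_pred=11.3823  r=-6.3923  x^+=9.9313  v^+=7.6853  a^+=0.9560
step 7: x_pred=20.8193  r=-25.5793  x^+=15.0128  v^+=3.8804  a^+=-4.9168
step 8: x_pred=15.8772  r=-16.1572  x^+=12.2095  v^+=-5.7550  a^+=-8.6263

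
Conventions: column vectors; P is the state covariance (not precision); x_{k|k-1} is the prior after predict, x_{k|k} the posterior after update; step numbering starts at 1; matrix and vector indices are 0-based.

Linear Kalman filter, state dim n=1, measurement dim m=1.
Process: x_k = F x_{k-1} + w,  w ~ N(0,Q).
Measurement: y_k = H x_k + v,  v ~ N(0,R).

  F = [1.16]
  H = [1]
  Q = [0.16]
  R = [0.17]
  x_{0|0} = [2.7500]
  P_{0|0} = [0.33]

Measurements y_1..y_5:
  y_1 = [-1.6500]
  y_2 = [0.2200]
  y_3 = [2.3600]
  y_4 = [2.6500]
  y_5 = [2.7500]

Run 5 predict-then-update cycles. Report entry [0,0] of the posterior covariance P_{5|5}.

step 1: x^-=[3.1900]  P^-=[0.6040]  S=[0.7740]  K=[0.7804]  nu=[-4.8400]  x^+=[-0.5870]  P^+=[0.1327]
step 2: x^-=[-0.6809]  P^-=[0.3385]  S=[0.5085]  K=[0.6657]  nu=[0.9009]  x^+=[-0.0812]  P^+=[0.1132]
step 3: x^-=[-0.0942]  P^-=[0.3123]  S=[0.4823]  K=[0.6475]  nu=[2.4542]  x^+=[1.4949]  P^+=[0.1101]
step 4: x^-=[1.7341]  P^-=[0.3081]  S=[0.4781]  K=[0.6444]  nu=[0.9159]  x^+=[2.3243]  P^+=[0.1096]
step 5: x^-=[2.6962]  P^-=[0.3074]  S=[0.4774]  K=[0.6439]  nu=[0.0538]  x^+=[2.7309]  P^+=[0.1095]

P_post[0,0] = 0.1095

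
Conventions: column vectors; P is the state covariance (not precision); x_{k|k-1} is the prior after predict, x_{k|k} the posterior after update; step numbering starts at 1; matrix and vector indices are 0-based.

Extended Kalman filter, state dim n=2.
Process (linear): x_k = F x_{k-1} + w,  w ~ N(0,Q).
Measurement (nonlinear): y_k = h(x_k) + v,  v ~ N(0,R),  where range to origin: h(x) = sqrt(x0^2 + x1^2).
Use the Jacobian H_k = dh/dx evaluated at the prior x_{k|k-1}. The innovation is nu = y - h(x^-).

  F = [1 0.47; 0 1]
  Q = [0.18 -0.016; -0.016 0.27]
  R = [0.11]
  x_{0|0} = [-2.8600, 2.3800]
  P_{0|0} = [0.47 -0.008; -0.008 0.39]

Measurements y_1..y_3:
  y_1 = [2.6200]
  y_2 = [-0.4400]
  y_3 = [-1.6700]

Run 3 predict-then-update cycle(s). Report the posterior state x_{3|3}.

step 1: x^-=[-1.7414, 2.3800]  P^-=[0.7286 0.1593; 0.1593 0.6600]  H_jac=[-0.5905 0.8070]  S=[0.6421]  K=[-0.4699; 0.6830]  nu=[-0.3290]  x^+=[-1.5868, 2.1552]  P^+=[0.5869 0.3654; 0.3654 0.3604]
step 2: x^-=[-0.5738, 2.1552]  P^-=[1.1899 0.5188; 0.5188 0.6304]  H_jac=[-0.2573 0.9663]  S=[0.5195]  K=[0.3756; 0.9157]  nu=[-2.6703]  x^+=[-1.5769, -0.2901]  P^+=[1.1166 0.3401; 0.3401 0.1948]
step 3: x^-=[-1.7133, -0.2901]  P^-=[1.6593 0.4156; 0.4156 0.4648]  H_jac=[-0.9860 -0.1669]  S=[1.8728]  K=[-0.9106; -0.2602]  nu=[-3.4076]  x^+=[1.3897, 0.5967]  P^+=[0.1064 -0.0282; -0.0282 0.3380]

x_post = [1.3897, 0.5967]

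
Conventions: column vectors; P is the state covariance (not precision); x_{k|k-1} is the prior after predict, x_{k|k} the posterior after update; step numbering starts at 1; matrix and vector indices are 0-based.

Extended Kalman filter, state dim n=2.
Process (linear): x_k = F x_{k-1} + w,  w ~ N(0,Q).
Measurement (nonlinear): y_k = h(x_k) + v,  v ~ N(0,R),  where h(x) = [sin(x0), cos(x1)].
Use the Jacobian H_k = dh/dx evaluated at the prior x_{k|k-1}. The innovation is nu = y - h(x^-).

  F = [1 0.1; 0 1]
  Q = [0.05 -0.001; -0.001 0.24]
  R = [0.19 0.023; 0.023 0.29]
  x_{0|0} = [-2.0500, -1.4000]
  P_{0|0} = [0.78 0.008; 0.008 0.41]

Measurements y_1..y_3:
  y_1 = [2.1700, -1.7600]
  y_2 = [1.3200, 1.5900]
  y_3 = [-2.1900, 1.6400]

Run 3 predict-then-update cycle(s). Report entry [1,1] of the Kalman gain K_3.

step 1: x^-=[-2.1900, -1.4000]  P^-=[0.8357 0.0480; 0.0480 0.6500]  H_jac=[-0.5804 0.0000; 0.0000 0.9854]  S=[0.4715 -0.0045; -0.0045 0.9212]  K=[-1.0282 0.0464; -0.0525 0.6951]  nu=[2.9843, -1.9300]  x^+=[-5.3481, -2.8982]  P^+=[0.3348 -0.0104; -0.0104 0.2033]
step 2: x^-=[-5.6380, -2.8982]  P^-=[0.3847 0.0090; 0.0090 0.4433]  H_jac=[0.7990 0.0000; 0.0000 0.2410]  S=[0.4356 0.0247; 0.0247 0.3158]  K=[0.7084 -0.0486; -0.0028 0.3386]  nu=[0.7186, 2.5605]  x^+=[-5.2534, -2.0332]  P^+=[0.1671 0.0091; 0.0091 0.4072]
step 3: x^-=[-5.4567, -2.0332]  P^-=[0.2230 0.0488; 0.0488 0.6472]  H_jac=[0.6775 0.0000; 0.0000 0.8950]  S=[0.2923 0.0526; 0.0526 0.8084]  K=[0.5130 0.0207; -0.0160 0.7175]  nu=[-2.9256, 2.0861]  x^+=[-6.9144, -0.4896]  P^+=[0.1446 0.0199; 0.0199 0.2321]

K[1,1] = 0.7175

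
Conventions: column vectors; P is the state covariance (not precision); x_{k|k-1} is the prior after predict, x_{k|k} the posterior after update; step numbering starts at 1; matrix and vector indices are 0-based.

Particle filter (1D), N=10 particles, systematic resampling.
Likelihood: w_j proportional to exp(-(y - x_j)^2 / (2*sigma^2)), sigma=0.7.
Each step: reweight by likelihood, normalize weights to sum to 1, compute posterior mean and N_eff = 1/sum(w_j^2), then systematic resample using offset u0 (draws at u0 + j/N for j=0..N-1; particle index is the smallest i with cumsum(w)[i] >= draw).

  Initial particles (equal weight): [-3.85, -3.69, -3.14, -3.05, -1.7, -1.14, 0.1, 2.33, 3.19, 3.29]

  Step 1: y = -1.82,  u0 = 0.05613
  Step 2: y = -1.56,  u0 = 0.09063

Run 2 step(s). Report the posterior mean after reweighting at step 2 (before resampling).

step 1: w=[0.0072, 0.0137, 0.0821, 0.1038, 0.4788, 0.3031, 0.0113, 0.0000, 0.0000, 0.0000]  mean=-1.8111  Neff=2.9501  idx=[2, 3, 4, 4, 4, 4, 4, 5, 5, 5]
step 2: w=[0.0103, 0.0137, 0.1292, 0.1292, 0.1292, 0.1292, 0.1292, 0.1101, 0.1101, 0.1101]  mean=-1.5484  Neff=8.3298  idx=[2, 3, 4, 4, 5, 6, 7, 8, 9, 9]

post_mean = -1.5484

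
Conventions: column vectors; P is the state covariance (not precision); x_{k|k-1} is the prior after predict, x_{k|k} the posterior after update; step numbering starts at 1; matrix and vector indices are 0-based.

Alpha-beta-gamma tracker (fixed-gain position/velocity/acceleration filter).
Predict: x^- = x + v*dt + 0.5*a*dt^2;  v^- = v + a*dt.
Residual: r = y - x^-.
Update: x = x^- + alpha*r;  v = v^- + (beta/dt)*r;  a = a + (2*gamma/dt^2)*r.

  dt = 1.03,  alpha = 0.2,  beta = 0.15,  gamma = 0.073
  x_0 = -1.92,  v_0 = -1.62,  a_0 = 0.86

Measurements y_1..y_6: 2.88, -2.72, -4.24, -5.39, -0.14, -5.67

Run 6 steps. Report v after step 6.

step 1: x_pred=-3.1324  r=6.0124  x^+=-1.9299  v^+=0.1414  a^+=1.6874
step 2: x_pred=-0.8892  r=-1.8308  x^+=-1.2554  v^+=1.6128  a^+=1.4355
step 3: x_pred=1.1673  r=-5.4073  x^+=0.0858  v^+=2.3039  a^+=0.6913
step 4: x_pred=2.8255  r=-8.2155  x^+=1.1824  v^+=1.8195  a^+=-0.4393
step 5: x_pred=2.8235  r=-2.9635  x^+=2.2308  v^+=0.9355  a^+=-0.8471
step 6: x_pred=2.7450  r=-8.4150  x^+=1.0620  v^+=-1.1626  a^+=-2.0052

v_post = -1.1626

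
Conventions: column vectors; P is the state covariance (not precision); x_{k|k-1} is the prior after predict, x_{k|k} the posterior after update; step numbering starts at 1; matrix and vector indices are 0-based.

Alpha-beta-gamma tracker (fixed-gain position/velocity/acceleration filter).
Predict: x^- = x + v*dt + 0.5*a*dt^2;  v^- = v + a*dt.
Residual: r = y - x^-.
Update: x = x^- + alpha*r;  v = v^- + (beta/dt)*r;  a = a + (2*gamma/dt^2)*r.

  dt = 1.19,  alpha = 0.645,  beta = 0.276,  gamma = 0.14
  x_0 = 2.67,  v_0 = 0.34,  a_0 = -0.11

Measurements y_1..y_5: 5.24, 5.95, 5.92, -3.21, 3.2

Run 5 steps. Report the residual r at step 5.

step 1: x_pred=2.9967  r=2.2433  x^+=4.4436  v^+=0.7294  a^+=0.3336
step 2: x_pred=5.5478  r=0.4022  x^+=5.8072  v^+=1.2196  a^+=0.4131
step 3: x_pred=7.5510  r=-1.6310  x^+=6.4990  v^+=1.3329  a^+=0.0906
step 4: x_pred=8.1493  r=-11.3593  x^+=0.8226  v^+=-1.1939  a^+=-2.1554
step 5: x_pred=-2.1244  r=5.3244  x^+=1.3099  v^+=-2.5240  a^+=-1.1027

resid = 5.3244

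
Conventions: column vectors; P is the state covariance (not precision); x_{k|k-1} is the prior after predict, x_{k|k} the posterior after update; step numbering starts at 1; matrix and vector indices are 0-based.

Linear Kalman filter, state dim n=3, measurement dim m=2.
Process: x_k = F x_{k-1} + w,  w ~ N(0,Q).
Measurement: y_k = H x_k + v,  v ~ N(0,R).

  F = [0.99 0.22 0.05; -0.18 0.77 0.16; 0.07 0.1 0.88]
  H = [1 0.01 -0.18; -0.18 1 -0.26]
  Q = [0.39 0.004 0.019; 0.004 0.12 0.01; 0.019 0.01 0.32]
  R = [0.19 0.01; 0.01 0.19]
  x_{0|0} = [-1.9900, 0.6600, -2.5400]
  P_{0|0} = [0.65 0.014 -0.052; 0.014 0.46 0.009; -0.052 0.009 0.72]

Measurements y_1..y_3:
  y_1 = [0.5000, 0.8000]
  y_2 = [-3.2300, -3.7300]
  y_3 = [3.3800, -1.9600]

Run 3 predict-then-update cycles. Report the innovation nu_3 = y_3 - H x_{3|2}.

innov = [6.0855, -1.2172]

step 1: x^-=[-1.9519, 0.4600, -2.3085]  P^-=[1.0523 -0.0251 0.0637; -0.0251 0.4336 0.1530; 0.0637 0.1530 0.8807]  S=[1.2469 -0.2014; -0.2014 0.6526]  K=[0.8181 -0.1017; 0.0629 0.6297; -0.1015 -0.1653]  nu=[2.0318, -0.6116]  x^+=[-0.2275, 0.2028, -2.4136]  P^+=[0.1775 0.0549 0.1311; 0.0549 0.1858 0.2139; 0.1311 0.2139 0.8568]
step 2: x^-=[-0.3013, -0.1891, -2.1196]  P^-=[0.6167 0.0857 0.2366; 0.0857 0.2878 0.2738; 0.2366 0.2738 1.0408]  S=[0.7560 -0.0677; -0.0677 0.4170]  K=[0.7528 -0.0859; 0.0966 0.4980; 0.0612 -0.0846]  nu=[-3.3084, -4.1462]  x^+=[-2.4357, -2.5737, -1.9711]  P^+=[0.1764 0.0734 0.1941; 0.0734 0.1838 0.2884; 0.1941 0.2884 1.0343]
step 3: x^-=[-3.0761, -1.8587, -2.1624]  P^-=[0.6319 0.1153 0.3162; 0.1153 0.3007 0.3417; 0.3162 0.3417 1.1994]  S=[0.7480 -0.0639; -0.0639 0.4027]  K=[0.7634 -0.0792; 0.1180 0.4933; 0.1347 -0.0459]  nu=[6.0855, -1.2172]  x^+=[1.6661, -1.7408, -1.2866]  P^+=[0.1857 0.0871 0.2349; 0.0871 0.1997 0.3428; 0.2349 0.3428 1.1841]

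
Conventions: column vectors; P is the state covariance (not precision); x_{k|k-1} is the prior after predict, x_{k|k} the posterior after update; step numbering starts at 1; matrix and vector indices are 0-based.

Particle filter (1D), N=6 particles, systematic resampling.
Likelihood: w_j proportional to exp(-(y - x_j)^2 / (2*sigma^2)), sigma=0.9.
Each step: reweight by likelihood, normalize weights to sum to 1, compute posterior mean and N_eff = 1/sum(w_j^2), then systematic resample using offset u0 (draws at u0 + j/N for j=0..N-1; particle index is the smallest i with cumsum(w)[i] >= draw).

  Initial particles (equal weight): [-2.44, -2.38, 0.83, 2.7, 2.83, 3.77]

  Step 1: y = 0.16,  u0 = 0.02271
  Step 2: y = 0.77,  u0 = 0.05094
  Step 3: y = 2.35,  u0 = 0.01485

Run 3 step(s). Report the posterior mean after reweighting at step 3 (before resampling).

step 1: w=[0.0187, 0.0226, 0.9207, 0.0226, 0.0149, 0.0004]  mean=0.7694  Neff=1.1774  idx=[1, 2, 2, 2, 2, 2]
step 2: w=[0.0004, 0.1999, 0.1999, 0.1999, 0.1999, 0.1999]  mean=0.8286  Neff=5.0044  idx=[1, 2, 2, 3, 4, 5]
step 3: w=[0.1667, 0.1667, 0.1667, 0.1667, 0.1667, 0.1667]  mean=0.8300  Neff=6.0000  idx=[0, 1, 2, 3, 4, 5]

post_mean = 0.8300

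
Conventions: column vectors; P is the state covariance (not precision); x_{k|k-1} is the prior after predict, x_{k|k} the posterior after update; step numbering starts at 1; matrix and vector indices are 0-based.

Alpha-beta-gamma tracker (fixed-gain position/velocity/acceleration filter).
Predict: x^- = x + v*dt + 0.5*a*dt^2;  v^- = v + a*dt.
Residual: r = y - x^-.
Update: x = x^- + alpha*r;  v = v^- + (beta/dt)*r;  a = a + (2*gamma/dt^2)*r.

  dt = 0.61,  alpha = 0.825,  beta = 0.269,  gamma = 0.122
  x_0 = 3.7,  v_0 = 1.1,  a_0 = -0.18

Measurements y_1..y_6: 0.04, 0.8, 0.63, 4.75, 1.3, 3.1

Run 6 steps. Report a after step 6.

step 1: x_pred=4.3375  r=-4.2975  x^+=0.7921  v^+=-0.9049  a^+=-2.9980
step 2: x_pred=-0.3177  r=1.1177  x^+=0.6044  v^+=-2.2408  a^+=-2.2651
step 3: x_pred=-1.1839  r=1.8139  x^+=0.3126  v^+=-2.8226  a^+=-1.0756
step 4: x_pred=-1.6094  r=6.3594  x^+=3.6371  v^+=-0.6744  a^+=3.0944
step 5: x_pred=3.8015  r=-2.5015  x^+=1.7378  v^+=0.1101  a^+=1.4541
step 6: x_pred=2.0755  r=1.0245  x^+=2.9207  v^+=1.4489  a^+=2.1260

a_post = 2.1260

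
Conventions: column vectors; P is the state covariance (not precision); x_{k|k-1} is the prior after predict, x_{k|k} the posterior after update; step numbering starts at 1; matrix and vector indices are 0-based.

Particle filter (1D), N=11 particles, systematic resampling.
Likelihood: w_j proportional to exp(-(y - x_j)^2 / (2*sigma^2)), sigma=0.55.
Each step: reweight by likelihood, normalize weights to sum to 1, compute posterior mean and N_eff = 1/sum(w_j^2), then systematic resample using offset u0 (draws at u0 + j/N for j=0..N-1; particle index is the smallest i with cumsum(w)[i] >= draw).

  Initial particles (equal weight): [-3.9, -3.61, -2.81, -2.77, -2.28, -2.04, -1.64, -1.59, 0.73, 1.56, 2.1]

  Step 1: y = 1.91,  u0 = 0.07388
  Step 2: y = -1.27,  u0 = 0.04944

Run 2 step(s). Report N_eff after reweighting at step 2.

N_eff = 5.0474

step 1: w=[0.0000, 0.0000, 0.0000, 0.0000, 0.0000, 0.0000, 0.0000, 0.0000, 0.0539, 0.4394, 0.5068]  mean=1.7890  Neff=2.2086  idx=[9, 9, 9, 9, 9, 10, 10, 10, 10, 10, 10]
step 2: w=[0.1991, 0.1991, 0.1991, 0.1991, 0.1991, 0.0008, 0.0008, 0.0008, 0.0008, 0.0008, 0.0008]  mean=1.5625  Neff=5.0474  idx=[0, 0, 1, 1, 2, 2, 2, 3, 3, 4, 4]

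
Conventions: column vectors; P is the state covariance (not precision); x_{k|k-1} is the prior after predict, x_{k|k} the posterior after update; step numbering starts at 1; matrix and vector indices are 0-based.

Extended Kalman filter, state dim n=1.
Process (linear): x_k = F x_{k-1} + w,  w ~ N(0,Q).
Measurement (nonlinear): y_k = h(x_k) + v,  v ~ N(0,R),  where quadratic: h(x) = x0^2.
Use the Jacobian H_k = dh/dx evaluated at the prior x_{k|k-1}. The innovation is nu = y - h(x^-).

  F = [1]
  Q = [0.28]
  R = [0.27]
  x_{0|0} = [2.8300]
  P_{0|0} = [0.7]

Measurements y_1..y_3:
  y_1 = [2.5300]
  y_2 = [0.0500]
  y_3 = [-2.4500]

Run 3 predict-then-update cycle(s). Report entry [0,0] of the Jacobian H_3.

H_jac[0,0] = 2.0126

step 1: x^-=[2.8300]  P^-=[0.9800]  H_jac=[5.6600]  S=[31.6649]  K=[0.1752]  nu=[-5.4789]  x^+=[1.8703]  P^+=[0.0084]
step 2: x^-=[1.8703]  P^-=[0.2884]  H_jac=[3.7405]  S=[4.3045]  K=[0.2506]  nu=[-3.4478]  x^+=[1.0063]  P^+=[0.0181]
step 3: x^-=[1.0063]  P^-=[0.2981]  H_jac=[2.0126]  S=[1.4774]  K=[0.4061]  nu=[-3.4627]  x^+=[-0.3998]  P^+=[0.0545]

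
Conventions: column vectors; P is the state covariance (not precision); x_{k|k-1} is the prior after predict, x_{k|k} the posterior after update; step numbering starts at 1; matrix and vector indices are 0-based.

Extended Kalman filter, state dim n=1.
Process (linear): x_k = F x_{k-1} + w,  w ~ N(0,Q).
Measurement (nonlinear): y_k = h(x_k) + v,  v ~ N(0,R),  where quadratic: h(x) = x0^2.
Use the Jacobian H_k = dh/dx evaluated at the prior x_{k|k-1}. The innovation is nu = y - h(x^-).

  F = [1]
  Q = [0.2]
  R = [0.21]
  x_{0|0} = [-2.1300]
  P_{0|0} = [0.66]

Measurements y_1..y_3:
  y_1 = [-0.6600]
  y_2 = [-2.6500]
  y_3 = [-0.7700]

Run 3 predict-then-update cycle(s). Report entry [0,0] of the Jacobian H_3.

step 1: x^-=[-2.1300]  P^-=[0.8600]  H_jac=[-4.2600]  S=[15.8169]  K=[-0.2316]  nu=[-5.1969]  x^+=[-0.9263]  P^+=[0.0114]
step 2: x^-=[-0.9263]  P^-=[0.2114]  H_jac=[-1.8525]  S=[0.9356]  K=[-0.4186]  nu=[-3.5080]  x^+=[0.5423]  P^+=[0.0475]
step 3: x^-=[0.5423]  P^-=[0.2475]  H_jac=[1.0846]  S=[0.5011]  K=[0.5356]  nu=[-1.0641]  x^+=[-0.0276]  P^+=[0.1037]

H_jac[0,0] = 1.0846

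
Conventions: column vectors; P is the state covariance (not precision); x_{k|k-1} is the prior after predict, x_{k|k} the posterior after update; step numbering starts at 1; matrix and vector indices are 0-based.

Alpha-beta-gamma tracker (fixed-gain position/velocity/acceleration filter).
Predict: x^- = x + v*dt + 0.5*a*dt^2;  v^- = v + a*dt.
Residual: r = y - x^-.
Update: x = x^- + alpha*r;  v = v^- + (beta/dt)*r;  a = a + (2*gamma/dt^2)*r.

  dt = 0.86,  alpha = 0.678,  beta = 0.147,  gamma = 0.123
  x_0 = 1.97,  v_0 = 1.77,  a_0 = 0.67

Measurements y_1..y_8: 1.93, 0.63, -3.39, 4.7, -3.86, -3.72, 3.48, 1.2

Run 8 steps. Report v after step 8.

v_post = -0.3692

step 1: x_pred=3.7400  r=-1.8100  x^+=2.5128  v^+=2.0368  a^+=0.0680
step 2: x_pred=4.2896  r=-3.6596  x^+=1.8084  v^+=1.4697  a^+=-1.1492
step 3: x_pred=2.6474  r=-6.0374  x^+=-1.4460  v^+=-0.5506  a^+=-3.1574
step 4: x_pred=-3.0870  r=7.7870  x^+=2.1926  v^+=-1.9349  a^+=-0.5673
step 5: x_pred=0.3188  r=-4.1788  x^+=-2.5144  v^+=-3.1370  a^+=-1.9572
step 6: x_pred=-5.9360  r=2.2160  x^+=-4.4336  v^+=-4.4414  a^+=-1.2201
step 7: x_pred=-8.7044  r=12.1844  x^+=-0.4434  v^+=-3.4081  a^+=2.8326
step 8: x_pred=-2.3268  r=3.5268  x^+=0.0644  v^+=-0.3692  a^+=4.0056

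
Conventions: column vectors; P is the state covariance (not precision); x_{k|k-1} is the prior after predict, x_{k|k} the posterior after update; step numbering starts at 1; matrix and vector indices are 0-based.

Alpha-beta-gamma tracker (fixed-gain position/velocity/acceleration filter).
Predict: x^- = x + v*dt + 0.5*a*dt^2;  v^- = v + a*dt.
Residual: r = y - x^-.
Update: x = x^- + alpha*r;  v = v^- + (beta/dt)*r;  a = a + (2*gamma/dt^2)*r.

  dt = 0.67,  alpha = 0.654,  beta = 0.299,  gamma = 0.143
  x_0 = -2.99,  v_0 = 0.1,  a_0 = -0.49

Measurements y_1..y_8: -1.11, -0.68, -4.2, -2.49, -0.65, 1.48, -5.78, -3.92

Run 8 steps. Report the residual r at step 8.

resid = -0.0182

step 1: x_pred=-3.0330  r=1.9230  x^+=-1.7754  v^+=0.6299  a^+=0.7352
step 2: x_pred=-1.1883  r=0.5083  x^+=-0.8559  v^+=1.3493  a^+=1.0590
step 3: x_pred=0.2858  r=-4.4858  x^+=-2.6479  v^+=0.0569  a^+=-1.7990
step 4: x_pred=-3.0135  r=0.5235  x^+=-2.6711  v^+=-0.9147  a^+=-1.4654
step 5: x_pred=-3.6129  r=2.9629  x^+=-1.6752  v^+=-0.5743  a^+=0.4223
step 6: x_pred=-1.9652  r=3.4452  x^+=0.2880  v^+=1.2461  a^+=2.6173
step 7: x_pred=1.7103  r=-7.4903  x^+=-3.1883  v^+=-0.3430  a^+=-2.1549
step 8: x_pred=-3.9018  r=-0.0182  x^+=-3.9137  v^+=-1.7949  a^+=-2.1665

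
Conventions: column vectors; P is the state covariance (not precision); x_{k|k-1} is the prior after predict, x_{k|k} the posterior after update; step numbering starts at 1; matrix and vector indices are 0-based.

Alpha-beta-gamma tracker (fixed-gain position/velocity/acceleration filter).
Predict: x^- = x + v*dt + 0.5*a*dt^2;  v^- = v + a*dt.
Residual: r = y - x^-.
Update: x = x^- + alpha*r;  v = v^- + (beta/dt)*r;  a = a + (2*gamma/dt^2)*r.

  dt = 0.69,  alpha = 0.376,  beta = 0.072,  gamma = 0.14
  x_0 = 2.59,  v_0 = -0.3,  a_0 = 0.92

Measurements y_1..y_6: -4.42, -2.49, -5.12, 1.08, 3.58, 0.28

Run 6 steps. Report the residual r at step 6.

resid = 6.3071

step 1: x_pred=2.6020  r=-7.0220  x^+=-0.0383  v^+=-0.3979  a^+=-3.2097
step 2: x_pred=-1.0769  r=-1.4131  x^+=-1.6082  v^+=-2.7601  a^+=-4.0408
step 3: x_pred=-4.4746  r=-0.6454  x^+=-4.7173  v^+=-5.6156  a^+=-4.4203
step 4: x_pred=-9.6443  r=10.7243  x^+=-5.6120  v^+=-7.5466  a^+=1.8867
step 5: x_pred=-10.3699  r=13.9499  x^+=-5.1248  v^+=-4.7891  a^+=10.0909
step 6: x_pred=-6.0271  r=6.3071  x^+=-3.6556  v^+=2.8318  a^+=13.8001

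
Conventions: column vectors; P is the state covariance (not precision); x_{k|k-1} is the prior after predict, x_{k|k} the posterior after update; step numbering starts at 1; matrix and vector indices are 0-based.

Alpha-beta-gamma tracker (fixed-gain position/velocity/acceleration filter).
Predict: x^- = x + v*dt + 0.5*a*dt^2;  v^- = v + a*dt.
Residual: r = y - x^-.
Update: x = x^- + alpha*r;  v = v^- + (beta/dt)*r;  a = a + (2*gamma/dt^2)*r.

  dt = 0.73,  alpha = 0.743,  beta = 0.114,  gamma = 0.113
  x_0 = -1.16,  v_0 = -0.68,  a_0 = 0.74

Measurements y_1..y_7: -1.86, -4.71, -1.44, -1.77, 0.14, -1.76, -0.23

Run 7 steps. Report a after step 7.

a_post = 0.1978

step 1: x_pred=-1.4592  r=-0.4008  x^+=-1.7570  v^+=-0.2024  a^+=0.5700
step 2: x_pred=-1.7529  r=-2.9571  x^+=-3.9500  v^+=-0.2481  a^+=-0.6841
step 3: x_pred=-4.3134  r=2.8734  x^+=-2.1785  v^+=-0.2987  a^+=0.5345
step 4: x_pred=-2.2541  r=0.4841  x^+=-1.8944  v^+=0.1671  a^+=0.7398
step 5: x_pred=-1.5753  r=1.7153  x^+=-0.3008  v^+=0.9750  a^+=1.4673
step 6: x_pred=0.8019  r=-2.5619  x^+=-1.1016  v^+=1.6460  a^+=0.3808
step 7: x_pred=0.2015  r=-0.4315  x^+=-0.1191  v^+=1.8566  a^+=0.1978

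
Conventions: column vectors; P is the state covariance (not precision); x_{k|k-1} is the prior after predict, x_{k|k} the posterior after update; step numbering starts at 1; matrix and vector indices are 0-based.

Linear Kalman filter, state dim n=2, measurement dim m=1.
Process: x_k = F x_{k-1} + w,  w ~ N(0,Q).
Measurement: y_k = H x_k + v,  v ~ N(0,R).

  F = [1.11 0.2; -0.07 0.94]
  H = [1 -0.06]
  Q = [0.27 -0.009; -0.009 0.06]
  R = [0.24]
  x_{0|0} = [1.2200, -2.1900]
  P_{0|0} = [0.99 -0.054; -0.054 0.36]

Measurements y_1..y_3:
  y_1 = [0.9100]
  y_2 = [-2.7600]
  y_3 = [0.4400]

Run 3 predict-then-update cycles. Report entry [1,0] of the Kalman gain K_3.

K[1,0] = 0.0857

step 1: x^-=[0.9162, -2.1440]  P^-=[1.4802 -0.0738; -0.0738 0.3901]  S=[1.7305]  K=[0.8579; -0.0562]  nu=[-0.1348]  x^+=[0.8005, -2.1364]  P^+=[0.2065 0.0096; 0.0096 0.3846]
step 2: x^-=[0.4613, -2.0643]  P^-=[0.5440 0.0571; 0.0571 0.3996]  S=[0.7786]  K=[0.6943; 0.0426]  nu=[-3.3451]  x^+=[-1.8613, -2.2067]  P^+=[0.1687 0.0341; 0.0341 0.3982]
step 3: x^-=[-2.5074, -1.9440]  P^-=[0.5089 0.0879; 0.0879 0.4082]  S=[0.7398]  K=[0.6807; 0.0857]  nu=[2.8308]  x^+=[-0.5804, -1.7016]  P^+=[0.1661 0.0447; 0.0447 0.4027]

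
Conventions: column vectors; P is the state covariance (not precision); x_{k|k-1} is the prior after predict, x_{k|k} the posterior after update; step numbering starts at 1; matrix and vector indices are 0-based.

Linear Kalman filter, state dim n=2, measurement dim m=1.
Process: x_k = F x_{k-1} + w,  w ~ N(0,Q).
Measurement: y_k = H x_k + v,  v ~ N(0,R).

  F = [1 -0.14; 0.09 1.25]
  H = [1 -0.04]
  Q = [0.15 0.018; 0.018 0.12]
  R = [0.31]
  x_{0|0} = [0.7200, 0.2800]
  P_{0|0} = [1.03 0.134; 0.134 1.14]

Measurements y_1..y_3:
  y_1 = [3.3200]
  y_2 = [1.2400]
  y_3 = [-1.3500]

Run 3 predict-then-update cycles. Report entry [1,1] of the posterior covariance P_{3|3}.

P_post[1,1] = 4.1700

step 1: x^-=[0.6808, 0.4148]  P^-=[1.1648 0.0770; 0.0770 1.9397]  S=[1.4718]  K=[0.7894; -0.0004]  nu=[2.6558]  x^+=[2.7772, 0.4138]  P^+=[0.2478 0.0775; 0.0775 1.9397]
step 2: x^-=[2.7192, 0.7671]  P^-=[0.4141 -0.2033; -0.2033 3.1703]  S=[0.7455]  K=[0.5664; -0.4428]  nu=[-1.4485]  x^+=[1.8987, 1.4086]  P^+=[0.1749 -0.0163; -0.0163 3.0241]
step 3: x^-=[1.7015, 1.9316]  P^-=[0.3888 -0.5157; -0.5157 4.8429]  S=[0.7478]  K=[0.5475; -0.9486]  nu=[-2.9743]  x^+=[0.0731, 4.7531]  P^+=[0.1646 -0.1273; -0.1273 4.1700]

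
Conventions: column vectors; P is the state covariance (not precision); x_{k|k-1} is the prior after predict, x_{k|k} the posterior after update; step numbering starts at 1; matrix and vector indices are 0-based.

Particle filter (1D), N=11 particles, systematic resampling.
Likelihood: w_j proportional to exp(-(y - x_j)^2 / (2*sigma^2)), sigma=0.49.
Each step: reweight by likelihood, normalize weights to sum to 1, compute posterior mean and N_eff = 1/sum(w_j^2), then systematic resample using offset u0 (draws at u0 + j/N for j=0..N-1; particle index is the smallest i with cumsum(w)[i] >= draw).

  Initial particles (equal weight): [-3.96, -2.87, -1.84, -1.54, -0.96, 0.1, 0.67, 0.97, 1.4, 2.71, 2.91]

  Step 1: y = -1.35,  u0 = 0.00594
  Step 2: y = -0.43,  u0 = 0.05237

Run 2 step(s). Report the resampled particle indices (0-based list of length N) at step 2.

step 1: w=[0.0000, 0.0036, 0.2656, 0.4062, 0.3190, 0.0055, 0.0001, 0.0000, 0.0000, 0.0000, 0.0000]  mean=-1.4302  Neff=2.9641  idx=[2, 2, 2, 3, 3, 3, 3, 3, 4, 4, 4]
step 2: w=[0.0076, 0.0076, 0.0076, 0.0365, 0.0365, 0.0365, 0.0365, 0.0365, 0.2649, 0.2649, 0.2649]  mean=-1.0859  Neff=4.6017  idx=[3, 6, 8, 8, 8, 9, 9, 9, 10, 10, 10]

resampled_idx = [3, 6, 8, 8, 8, 9, 9, 9, 10, 10, 10]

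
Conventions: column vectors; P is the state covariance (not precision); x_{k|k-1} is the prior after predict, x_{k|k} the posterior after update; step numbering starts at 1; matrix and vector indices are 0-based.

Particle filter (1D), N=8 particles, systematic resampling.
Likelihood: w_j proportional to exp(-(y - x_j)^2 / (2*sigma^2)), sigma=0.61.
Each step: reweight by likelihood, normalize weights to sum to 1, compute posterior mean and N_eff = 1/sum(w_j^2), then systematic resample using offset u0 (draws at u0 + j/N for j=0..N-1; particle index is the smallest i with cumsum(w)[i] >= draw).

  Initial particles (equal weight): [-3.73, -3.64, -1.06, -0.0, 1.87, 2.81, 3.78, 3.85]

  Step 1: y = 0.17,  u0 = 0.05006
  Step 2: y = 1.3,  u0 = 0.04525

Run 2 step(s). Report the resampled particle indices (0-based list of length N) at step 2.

resampled_idx = [1, 2, 3, 3, 4, 5, 6, 7]

step 1: w=[0.0000, 0.0000, 0.1176, 0.8638, 0.0185, 0.0001, 0.0000, 0.0000]  mean=-0.0899  Neff=1.3151  idx=[2, 3, 3, 3, 3, 3, 3, 3]
step 2: w=[0.0008, 0.1427, 0.1427, 0.1427, 0.1427, 0.1427, 0.1427, 0.1427]  mean=-0.0008  Neff=7.0109  idx=[1, 2, 3, 3, 4, 5, 6, 7]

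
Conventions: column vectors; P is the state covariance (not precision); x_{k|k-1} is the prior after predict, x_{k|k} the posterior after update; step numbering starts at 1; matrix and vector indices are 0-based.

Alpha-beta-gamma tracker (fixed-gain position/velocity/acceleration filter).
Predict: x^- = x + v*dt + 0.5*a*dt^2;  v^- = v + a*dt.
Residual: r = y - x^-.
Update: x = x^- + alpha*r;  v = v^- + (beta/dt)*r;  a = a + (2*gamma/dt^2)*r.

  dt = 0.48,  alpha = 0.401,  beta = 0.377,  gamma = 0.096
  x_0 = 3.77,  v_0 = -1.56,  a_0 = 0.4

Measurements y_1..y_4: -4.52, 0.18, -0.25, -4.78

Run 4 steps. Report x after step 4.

x_post = -4.9110

step 1: x_pred=3.0673  r=-7.5873  x^+=0.0248  v^+=-7.3272  a^+=-5.9227
step 2: x_pred=-4.1746  r=4.3546  x^+=-2.4284  v^+=-6.7499  a^+=-2.2939
step 3: x_pred=-5.9326  r=5.6826  x^+=-3.6539  v^+=-3.3878  a^+=2.4416
step 4: x_pred=-4.9988  r=0.2188  x^+=-4.9110  v^+=-2.0440  a^+=2.6239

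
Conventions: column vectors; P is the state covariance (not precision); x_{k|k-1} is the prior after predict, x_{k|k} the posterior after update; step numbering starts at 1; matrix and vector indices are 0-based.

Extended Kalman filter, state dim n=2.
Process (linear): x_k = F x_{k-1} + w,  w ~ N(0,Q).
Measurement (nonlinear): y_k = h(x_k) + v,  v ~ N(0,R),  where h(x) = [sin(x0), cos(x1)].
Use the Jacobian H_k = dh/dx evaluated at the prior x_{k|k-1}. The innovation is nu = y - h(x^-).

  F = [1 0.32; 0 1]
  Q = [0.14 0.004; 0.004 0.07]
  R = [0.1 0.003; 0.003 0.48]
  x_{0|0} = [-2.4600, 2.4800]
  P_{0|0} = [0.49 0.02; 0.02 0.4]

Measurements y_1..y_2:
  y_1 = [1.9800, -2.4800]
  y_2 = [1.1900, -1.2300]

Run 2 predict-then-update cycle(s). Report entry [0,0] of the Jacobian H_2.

H_jac[0,0] = -0.6526

step 1: x^-=[-1.6664, 2.4800]  P^-=[0.6838 0.1520; 0.1520 0.4700]  H_jac=[-0.0955 0.0000; 0.0000 -0.6144]  S=[0.1062 0.0119; 0.0119 0.6574]  K=[-0.5997 -0.1312; -0.0875 -0.4377]  nu=[2.9754, -1.6910]  x^+=[-3.2290, 2.9597]  P^+=[0.6324 0.1054; 0.1054 0.3424]
step 2: x^-=[-2.2819, 2.9597]  P^-=[0.8749 0.2190; 0.2190 0.4124]  H_jac=[-0.6526 0.0000; 0.0000 -0.1809]  S=[0.4727 0.0289; 0.0289 0.4935]  K=[-1.2075 -0.0097; -0.2942 -0.1339]  nu=[1.9477, -0.2465]  x^+=[-4.6312, 2.4198]  P^+=[0.1851 0.0457; 0.0457 0.3603]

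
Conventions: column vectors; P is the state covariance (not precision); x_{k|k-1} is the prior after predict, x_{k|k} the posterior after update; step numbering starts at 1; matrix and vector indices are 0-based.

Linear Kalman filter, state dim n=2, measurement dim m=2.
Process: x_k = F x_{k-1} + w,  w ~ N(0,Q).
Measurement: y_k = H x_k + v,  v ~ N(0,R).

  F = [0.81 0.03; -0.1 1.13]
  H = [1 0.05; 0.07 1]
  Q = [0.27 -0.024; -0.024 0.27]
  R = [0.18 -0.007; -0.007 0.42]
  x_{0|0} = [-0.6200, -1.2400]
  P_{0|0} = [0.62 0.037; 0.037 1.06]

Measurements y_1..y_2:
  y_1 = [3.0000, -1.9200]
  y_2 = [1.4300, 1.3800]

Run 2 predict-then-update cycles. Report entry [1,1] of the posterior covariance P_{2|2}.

step 1: x^-=[-0.5394, -1.3392]  P^-=[0.6795 -0.0045; -0.0045 1.6214]  S=[0.8631 0.1171; 0.1171 2.0440]  K=[0.7903 -0.0242; -0.0191 0.7941]  nu=[3.6064, -0.5430]  x^+=[2.3239, -1.8392]  P^+=[0.1437 -0.0258; -0.0258 0.3355]
step 2: x^-=[1.8272, -2.3107]  P^-=[0.3633 -0.0478; -0.0478 0.7056]  S=[0.5403 0.0058; 0.0058 1.1207]  K=[0.6683 -0.0234; -0.0298 0.6268]  nu=[-0.2816, 3.5628]  x^+=[1.5557, -0.0692]  P^+=[0.1216 -0.0230; -0.0230 0.2651]

P_post[1,1] = 0.2651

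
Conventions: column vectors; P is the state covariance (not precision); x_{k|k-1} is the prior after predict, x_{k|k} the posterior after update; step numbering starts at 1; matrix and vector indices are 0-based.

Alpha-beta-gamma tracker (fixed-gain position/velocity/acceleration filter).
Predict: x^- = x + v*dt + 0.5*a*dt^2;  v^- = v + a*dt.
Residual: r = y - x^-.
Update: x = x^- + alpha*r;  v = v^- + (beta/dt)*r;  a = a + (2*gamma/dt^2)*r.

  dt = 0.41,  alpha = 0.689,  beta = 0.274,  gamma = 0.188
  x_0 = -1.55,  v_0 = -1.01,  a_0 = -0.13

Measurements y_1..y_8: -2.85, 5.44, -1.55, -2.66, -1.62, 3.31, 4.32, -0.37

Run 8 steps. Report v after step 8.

step 1: x_pred=-1.9750  r=-0.8750  x^+=-2.5779  v^+=-1.6480  a^+=-2.0871
step 2: x_pred=-3.4290  r=8.8690  x^+=2.6817  v^+=3.4233  a^+=17.7508
step 3: x_pred=5.5773  r=-7.1273  x^+=0.6666  v^+=5.9380  a^+=1.8088
step 4: x_pred=3.2532  r=-5.9132  x^+=-0.8210  v^+=2.7279  a^+=-11.4177
step 5: x_pred=-0.6622  r=-0.9578  x^+=-1.3221  v^+=-2.5934  a^+=-13.5600
step 6: x_pred=-3.5252  r=6.8352  x^+=1.1843  v^+=-3.5852  a^+=1.7286
step 7: x_pred=-0.1404  r=4.4604  x^+=2.9328  v^+=0.1044  a^+=11.7054
step 8: x_pred=3.9595  r=-4.3295  x^+=0.9765  v^+=2.0103  a^+=2.0214

v_post = 2.0103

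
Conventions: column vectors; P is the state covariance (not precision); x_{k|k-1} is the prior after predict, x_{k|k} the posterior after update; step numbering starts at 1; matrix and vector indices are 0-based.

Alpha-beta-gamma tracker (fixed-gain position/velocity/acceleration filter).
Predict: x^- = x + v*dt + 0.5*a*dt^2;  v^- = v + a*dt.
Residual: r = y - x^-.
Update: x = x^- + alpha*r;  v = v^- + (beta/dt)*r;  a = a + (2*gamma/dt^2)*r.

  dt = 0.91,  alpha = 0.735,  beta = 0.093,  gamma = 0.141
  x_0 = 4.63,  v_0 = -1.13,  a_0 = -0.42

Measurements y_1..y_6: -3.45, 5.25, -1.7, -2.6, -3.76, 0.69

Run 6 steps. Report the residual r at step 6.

step 1: x_pred=3.4278  r=-6.8778  x^+=-1.6274  v^+=-2.2151  a^+=-2.7622
step 2: x_pred=-4.7868  r=10.0368  x^+=2.5903  v^+=-3.7029  a^+=0.6558
step 3: x_pred=-0.5079  r=-1.1921  x^+=-1.3841  v^+=-3.2280  a^+=0.2498
step 4: x_pred=-4.2182  r=1.6182  x^+=-3.0288  v^+=-2.8353  a^+=0.8008
step 5: x_pred=-5.2774  r=1.5174  x^+=-4.1621  v^+=-1.9515  a^+=1.3176
step 6: x_pred=-5.3924  r=6.0824  x^+=-0.9218  v^+=-0.1309  a^+=3.3889

resid = 6.0824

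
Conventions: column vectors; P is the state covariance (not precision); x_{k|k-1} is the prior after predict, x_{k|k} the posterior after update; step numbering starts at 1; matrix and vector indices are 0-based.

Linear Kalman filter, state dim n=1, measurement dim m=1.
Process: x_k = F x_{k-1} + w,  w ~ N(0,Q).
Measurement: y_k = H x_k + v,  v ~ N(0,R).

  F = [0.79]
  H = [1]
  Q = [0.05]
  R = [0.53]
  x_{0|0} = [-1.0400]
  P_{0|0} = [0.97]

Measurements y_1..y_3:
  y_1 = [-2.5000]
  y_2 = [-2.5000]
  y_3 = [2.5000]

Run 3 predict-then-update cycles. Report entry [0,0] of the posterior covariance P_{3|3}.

P_post[0,0] = 0.1175

step 1: x^-=[-0.8216]  P^-=[0.6554]  S=[1.1854]  K=[0.5529]  nu=[-1.6784]  x^+=[-1.7496]  P^+=[0.2930]
step 2: x^-=[-1.3822]  P^-=[0.2329]  S=[0.7629]  K=[0.3053]  nu=[-1.1178]  x^+=[-1.7234]  P^+=[0.1618]
step 3: x^-=[-1.3615]  P^-=[0.1510]  S=[0.6810]  K=[0.2217]  nu=[3.8615]  x^+=[-0.5054]  P^+=[0.1175]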